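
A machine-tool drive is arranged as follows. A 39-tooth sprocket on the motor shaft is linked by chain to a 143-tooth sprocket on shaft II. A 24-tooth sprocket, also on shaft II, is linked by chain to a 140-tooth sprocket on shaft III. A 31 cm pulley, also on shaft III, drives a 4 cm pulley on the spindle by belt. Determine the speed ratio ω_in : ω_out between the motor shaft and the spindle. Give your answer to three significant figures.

2.76

Each stage contributes driven/driver: chain 143/39 = 3.6667, chain 140/24 = 5.8333, belt 4/31 = 0.12903.
Overall: 3.6667 × 5.8333 × 0.12903 = 2.7599.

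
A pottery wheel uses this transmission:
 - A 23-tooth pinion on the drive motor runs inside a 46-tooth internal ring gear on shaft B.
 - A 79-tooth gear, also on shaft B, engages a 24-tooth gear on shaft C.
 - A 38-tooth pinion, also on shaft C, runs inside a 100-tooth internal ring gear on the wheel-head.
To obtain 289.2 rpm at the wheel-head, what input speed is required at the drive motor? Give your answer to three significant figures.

Overall ratio R = 2 × 0.3038 × 2.6316 = 1.5989.
Required input speed = output speed × R = 289.2 × 1.5989 = 462.41 rpm.

462 rpm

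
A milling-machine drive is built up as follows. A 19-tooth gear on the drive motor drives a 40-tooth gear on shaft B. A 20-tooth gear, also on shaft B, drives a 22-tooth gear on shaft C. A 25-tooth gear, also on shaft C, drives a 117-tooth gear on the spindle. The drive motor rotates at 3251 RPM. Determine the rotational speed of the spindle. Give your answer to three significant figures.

gear mesh 40/19 = 2.1053 → 3251/2.1053 = 1544.2 RPM
gear mesh 22/20 = 1.1 → 1544.2/1.1 = 1403.8 RPM
gear mesh 117/25 = 4.68 → 1403.8/4.68 = 299.97 RPM

300 RPM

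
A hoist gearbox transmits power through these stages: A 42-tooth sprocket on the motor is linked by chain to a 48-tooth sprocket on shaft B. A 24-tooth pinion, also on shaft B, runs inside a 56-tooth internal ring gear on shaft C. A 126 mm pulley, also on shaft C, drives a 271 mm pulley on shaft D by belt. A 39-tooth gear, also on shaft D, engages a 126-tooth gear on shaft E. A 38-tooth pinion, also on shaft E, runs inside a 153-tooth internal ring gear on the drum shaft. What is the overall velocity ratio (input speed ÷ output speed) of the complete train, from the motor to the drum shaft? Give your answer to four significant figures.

74.61

Each stage contributes driven/driver: chain 48/42 = 1.1429, internal gear 56/24 = 2.3333, belt 271/126 = 2.1508, gear mesh 126/39 = 3.2308, internal gear 153/38 = 4.0263.
Overall: 1.1429 × 2.3333 × 2.1508 × 3.2308 × 4.0263 = 74.607.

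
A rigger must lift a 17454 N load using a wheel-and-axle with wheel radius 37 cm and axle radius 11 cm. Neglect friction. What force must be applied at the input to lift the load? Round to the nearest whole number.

5189 N

Wheel-and-axle MA = R/r = 37/11 = 3.3636.
Effort = load / MA = 17454 / 3.3636 = 5189 N.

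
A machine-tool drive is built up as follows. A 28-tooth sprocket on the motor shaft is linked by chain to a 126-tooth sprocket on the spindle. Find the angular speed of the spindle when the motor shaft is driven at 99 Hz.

Chain: ratio = 126/28 = 4.5, so the spindle turns at 99 / 4.5 = 22 Hz.

22 Hz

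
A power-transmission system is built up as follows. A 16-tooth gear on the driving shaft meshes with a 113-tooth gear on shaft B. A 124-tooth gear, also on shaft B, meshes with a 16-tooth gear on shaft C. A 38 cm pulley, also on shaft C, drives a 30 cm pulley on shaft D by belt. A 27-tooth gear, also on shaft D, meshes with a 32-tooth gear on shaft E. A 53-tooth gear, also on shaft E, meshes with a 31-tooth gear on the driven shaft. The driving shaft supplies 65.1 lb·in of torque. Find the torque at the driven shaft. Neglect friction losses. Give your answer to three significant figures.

After the gear mesh (113/16): 65.1 × 7.0625 = 459.77 lb·in
After the gear mesh (16/124): 459.77 × 0.12903 = 59.325 lb·in
After the belt (30/38): 59.325 × 0.78947 = 46.836 lb·in
After the gear mesh (32/27): 46.836 × 1.1852 = 55.509 lb·in
After the gear mesh (31/53): 55.509 × 0.58491 = 32.467 lb·in

32.5 lb·in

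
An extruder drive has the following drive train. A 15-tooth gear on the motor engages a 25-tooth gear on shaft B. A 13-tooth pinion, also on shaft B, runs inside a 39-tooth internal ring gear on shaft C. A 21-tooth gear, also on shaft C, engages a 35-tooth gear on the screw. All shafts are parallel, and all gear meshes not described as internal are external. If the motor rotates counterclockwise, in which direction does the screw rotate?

the motor → shaft B: external mesh, 1 reversal → CW.
shaft B → shaft C: internal mesh, same direction → CW.
shaft C → the screw: external mesh, 1 reversal → CCW.
2 reversals in total — an even number — so the screw turns the same way as the motor.

counterclockwise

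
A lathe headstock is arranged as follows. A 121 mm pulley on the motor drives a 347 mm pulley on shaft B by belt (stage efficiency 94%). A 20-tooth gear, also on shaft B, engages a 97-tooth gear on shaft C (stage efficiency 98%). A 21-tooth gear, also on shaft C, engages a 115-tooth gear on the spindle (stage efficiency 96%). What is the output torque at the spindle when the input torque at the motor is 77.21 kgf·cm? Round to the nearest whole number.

5201 kgf·cm

Belt: ratio = 347/121 = 2.8678; torque at shaft B = 77.21 × 2.8678 × 0.94 = 208.14 kgf·cm.
Gear mesh: ratio = 97/20 = 4.85; torque at shaft C = 208.14 × 4.85 × 0.98 = 989.27 kgf·cm.
Gear mesh: ratio = 115/21 = 5.4762; torque at the spindle = 989.27 × 5.4762 × 0.96 = 5200.7 kgf·cm.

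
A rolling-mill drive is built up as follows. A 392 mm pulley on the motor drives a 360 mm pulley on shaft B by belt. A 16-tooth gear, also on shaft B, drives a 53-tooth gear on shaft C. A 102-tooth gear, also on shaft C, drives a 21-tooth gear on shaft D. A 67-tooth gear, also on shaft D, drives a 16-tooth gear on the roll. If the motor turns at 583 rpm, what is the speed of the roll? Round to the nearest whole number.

belt 360/392 = 0.91837 → 583/0.91837 = 634.82 rpm
gear mesh 53/16 = 3.3125 → 634.82/3.3125 = 191.64 rpm
gear mesh 21/102 = 0.20588 → 191.64/0.20588 = 930.84 rpm
gear mesh 16/67 = 0.23881 → 930.84/0.23881 = 3897.9 rpm

3898 rpm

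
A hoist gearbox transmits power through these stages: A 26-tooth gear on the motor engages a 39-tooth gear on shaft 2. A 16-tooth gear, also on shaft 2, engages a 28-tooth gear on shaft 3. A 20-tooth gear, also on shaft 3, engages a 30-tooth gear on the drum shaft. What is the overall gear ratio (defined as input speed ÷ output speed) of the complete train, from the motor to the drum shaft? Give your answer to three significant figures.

3.94

Each stage contributes driven/driver: gear mesh 39/26 = 1.5, gear mesh 28/16 = 1.75, gear mesh 30/20 = 1.5.
Overall: 1.5 × 1.75 × 1.5 = 3.9375.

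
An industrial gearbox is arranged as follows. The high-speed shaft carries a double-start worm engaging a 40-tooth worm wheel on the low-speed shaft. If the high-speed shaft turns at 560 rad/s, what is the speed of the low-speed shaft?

28 rad/s

worm 40/2 = 20 → 560/20 = 28 rad/s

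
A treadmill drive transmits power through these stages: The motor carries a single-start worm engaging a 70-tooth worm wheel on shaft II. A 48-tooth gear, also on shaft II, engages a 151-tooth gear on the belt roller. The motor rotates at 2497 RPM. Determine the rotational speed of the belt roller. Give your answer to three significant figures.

11.3 RPM

the motor → shaft II (worm, 70/1): 2497 ÷ 70 = 35.671 RPM
shaft II → the belt roller (gear mesh, 151/48): 35.671 ÷ 3.1458 = 11.339 RPM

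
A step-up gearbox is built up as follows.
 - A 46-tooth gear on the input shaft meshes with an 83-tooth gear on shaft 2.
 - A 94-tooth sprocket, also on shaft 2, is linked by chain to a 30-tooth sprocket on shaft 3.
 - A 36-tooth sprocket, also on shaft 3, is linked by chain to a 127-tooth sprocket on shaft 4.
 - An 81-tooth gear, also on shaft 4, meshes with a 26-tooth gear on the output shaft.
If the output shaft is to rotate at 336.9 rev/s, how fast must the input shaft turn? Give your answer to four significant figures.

219.7 rev/s

Overall ratio R = 1.8043 × 0.31915 × 3.5278 × 0.32099 = 0.65208.
Required input speed = output speed × R = 336.9 × 0.65208 = 219.69 rev/s.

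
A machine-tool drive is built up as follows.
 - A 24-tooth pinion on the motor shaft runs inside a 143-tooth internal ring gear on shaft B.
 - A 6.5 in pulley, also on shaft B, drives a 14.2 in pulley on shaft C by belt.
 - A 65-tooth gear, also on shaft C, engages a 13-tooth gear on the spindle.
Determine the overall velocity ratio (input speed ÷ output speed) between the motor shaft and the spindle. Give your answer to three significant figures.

2.60

Each stage contributes driven/driver: internal gear 143/24 = 5.9583, belt 14.2/6.5 = 2.1846, gear mesh 13/65 = 0.2.
Overall: 5.9583 × 2.1846 × 0.2 = 2.6033.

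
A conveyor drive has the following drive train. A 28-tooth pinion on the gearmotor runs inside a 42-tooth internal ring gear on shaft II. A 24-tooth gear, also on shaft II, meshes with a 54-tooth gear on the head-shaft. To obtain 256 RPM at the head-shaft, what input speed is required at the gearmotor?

864 RPM

Overall ratio R = 1.5 × 2.25 = 3.375.
Required input speed = output speed × R = 256 × 3.375 = 864 RPM.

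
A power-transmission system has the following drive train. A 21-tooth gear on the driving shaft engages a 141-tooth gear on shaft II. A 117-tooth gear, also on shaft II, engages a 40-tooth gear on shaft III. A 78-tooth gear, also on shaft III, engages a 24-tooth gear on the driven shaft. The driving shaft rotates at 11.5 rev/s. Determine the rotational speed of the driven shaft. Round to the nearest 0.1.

16.3 rev/s

Gear mesh: ratio = 141/21 = 6.7143, so shaft II turns at 11.5 / 6.7143 = 1.7128 rev/s.
Gear mesh: ratio = 40/117 = 0.34188, so shaft III turns at 1.7128 / 0.34188 = 5.0098 rev/s.
Gear mesh: ratio = 24/78 = 0.30769, so the driven shaft turns at 5.0098 / 0.30769 = 16.282 rev/s.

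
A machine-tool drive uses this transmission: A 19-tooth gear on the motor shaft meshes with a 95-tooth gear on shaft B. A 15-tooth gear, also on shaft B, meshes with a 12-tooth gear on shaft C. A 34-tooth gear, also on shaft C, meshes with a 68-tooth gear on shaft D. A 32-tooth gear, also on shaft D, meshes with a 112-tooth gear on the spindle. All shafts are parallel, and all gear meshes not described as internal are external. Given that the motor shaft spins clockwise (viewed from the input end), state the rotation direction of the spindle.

the motor shaft → shaft B: external mesh, 1 reversal → CCW.
shaft B → shaft C: external mesh, 1 reversal → CW.
shaft C → shaft D: external mesh, 1 reversal → CCW.
shaft D → the spindle: external mesh, 1 reversal → CW.
4 reversals in total — an even number — so the spindle turns the same way as the motor shaft.

clockwise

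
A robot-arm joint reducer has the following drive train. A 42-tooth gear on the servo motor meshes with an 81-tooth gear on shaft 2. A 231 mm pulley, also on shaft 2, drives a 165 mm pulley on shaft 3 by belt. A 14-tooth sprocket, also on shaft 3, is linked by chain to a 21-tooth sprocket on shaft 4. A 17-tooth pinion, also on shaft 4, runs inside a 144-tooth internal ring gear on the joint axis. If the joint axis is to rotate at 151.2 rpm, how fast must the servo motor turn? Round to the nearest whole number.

2646 rpm

Overall ratio R = 1.9286 × 0.71429 × 1.5 × 8.4706 = 17.503.
Required input speed = output speed × R = 151.2 × 17.503 = 2646.5 rpm.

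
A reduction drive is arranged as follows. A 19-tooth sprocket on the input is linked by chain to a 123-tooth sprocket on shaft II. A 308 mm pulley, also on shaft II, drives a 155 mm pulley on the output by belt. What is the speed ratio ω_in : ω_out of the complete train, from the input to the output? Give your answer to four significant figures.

Each stage contributes driven/driver: chain 123/19 = 6.4737, belt 155/308 = 0.50325.
Overall: 6.4737 × 0.50325 = 3.2579.

3.258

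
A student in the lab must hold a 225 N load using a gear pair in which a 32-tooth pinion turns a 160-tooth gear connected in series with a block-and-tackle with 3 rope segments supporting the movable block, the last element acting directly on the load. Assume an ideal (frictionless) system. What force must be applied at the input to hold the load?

Gear pair MA = 160/32 = 5.
Block-and-tackle MA = number of supporting rope parts = 3.
Combined ideal MA = 5 × 3 = 15.
Effort = load / MA = 225 / 15 = 15 N.

15 N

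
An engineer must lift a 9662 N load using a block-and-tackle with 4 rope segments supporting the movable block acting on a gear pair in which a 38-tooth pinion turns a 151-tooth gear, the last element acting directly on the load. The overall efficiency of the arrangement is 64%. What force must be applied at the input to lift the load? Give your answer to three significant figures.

950 N

Block-and-tackle MA = number of supporting rope parts = 4.
Gear pair MA = 151/38 = 3.9737.
Combined ideal MA = 4 × 3.9737 = 15.895.
Actual MA = 15.895 × 0.64 = 10.173.
Effort = load / actual MA = 9662 / 10.173 = 949.8 N.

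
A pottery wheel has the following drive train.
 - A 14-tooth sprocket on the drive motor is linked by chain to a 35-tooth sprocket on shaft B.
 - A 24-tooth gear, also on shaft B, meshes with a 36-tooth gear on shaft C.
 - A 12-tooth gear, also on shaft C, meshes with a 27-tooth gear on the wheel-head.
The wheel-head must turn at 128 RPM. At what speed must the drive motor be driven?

Overall ratio R = 2.5 × 1.5 × 2.25 = 8.4375.
Required input speed = output speed × R = 128 × 8.4375 = 1080 RPM.

1080 RPM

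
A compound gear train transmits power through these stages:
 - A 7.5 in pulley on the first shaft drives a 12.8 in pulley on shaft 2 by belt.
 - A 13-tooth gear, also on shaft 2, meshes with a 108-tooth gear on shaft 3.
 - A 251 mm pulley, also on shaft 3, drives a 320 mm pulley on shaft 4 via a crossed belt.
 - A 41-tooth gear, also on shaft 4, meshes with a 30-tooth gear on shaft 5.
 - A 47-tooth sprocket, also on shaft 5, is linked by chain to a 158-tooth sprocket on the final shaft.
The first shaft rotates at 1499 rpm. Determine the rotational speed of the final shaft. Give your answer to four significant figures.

33.71 rpm

the first shaft → shaft 2 (belt, 12.8/7.5): 1499 ÷ 1.7067 = 878.32 rpm
shaft 2 → shaft 3 (gear mesh, 108/13): 878.32 ÷ 8.3077 = 105.72 rpm
shaft 3 → shaft 4 (belt, 320/251): 105.72 ÷ 1.2749 = 82.927 rpm
shaft 4 → shaft 5 (gear mesh, 30/41): 82.927 ÷ 0.73171 = 113.33 rpm
shaft 5 → the final shaft (chain, 158/47): 113.33 ÷ 3.3617 = 33.713 rpm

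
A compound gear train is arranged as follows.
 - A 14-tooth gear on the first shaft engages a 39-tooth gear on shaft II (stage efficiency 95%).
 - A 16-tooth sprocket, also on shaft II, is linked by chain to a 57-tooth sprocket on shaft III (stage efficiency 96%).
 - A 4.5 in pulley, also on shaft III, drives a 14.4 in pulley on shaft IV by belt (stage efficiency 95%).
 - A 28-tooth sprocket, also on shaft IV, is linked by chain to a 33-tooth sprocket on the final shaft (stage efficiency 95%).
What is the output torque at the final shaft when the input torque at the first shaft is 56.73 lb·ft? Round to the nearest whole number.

1748 lb·ft

gear mesh 39/14 = 2.7857 → τ = 56.73·2.7857·0.95 = 150.13 lb·ft
chain 57/16 = 3.5625 → τ = 150.13·3.5625·0.96 = 513.45 lb·ft
belt 14.4/4.5 = 3.2 → τ = 513.45·3.2·0.95 = 1560.9 lb·ft
chain 33/28 = 1.1786 → τ = 1560.9·1.1786·0.95 = 1747.6 lb·ft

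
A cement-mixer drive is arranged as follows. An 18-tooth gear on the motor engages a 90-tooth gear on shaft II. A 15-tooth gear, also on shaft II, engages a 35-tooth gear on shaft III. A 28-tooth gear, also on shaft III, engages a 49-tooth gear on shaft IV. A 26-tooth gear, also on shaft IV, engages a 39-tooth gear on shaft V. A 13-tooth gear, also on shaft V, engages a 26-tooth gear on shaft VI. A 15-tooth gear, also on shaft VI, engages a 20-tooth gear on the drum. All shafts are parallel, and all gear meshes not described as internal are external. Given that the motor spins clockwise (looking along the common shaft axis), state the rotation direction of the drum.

clockwise

the motor → shaft II: external mesh, 1 reversal → CCW.
shaft II → shaft III: external mesh, 1 reversal → CW.
shaft III → shaft IV: external mesh, 1 reversal → CCW.
shaft IV → shaft V: external mesh, 1 reversal → CW.
shaft V → shaft VI: external mesh, 1 reversal → CCW.
shaft VI → the drum: external mesh, 1 reversal → CW.
6 reversals in total — an even number — so the drum turns the same way as the motor.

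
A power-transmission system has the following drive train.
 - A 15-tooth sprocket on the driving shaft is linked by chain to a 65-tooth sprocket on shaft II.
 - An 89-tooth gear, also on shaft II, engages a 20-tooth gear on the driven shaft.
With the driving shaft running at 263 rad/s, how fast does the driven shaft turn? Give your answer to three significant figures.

chain 65/15 = 4.3333 → 263/4.3333 = 60.692 rad/s
gear mesh 20/89 = 0.22472 → 60.692/0.22472 = 270.08 rad/s

270 rad/s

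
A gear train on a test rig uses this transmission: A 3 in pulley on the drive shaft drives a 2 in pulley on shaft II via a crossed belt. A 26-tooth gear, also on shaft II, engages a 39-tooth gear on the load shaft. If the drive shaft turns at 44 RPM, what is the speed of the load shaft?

the drive shaft → shaft II (belt, 2/3): 44 ÷ 0.66667 = 66 RPM
shaft II → the load shaft (gear mesh, 39/26): 66 ÷ 1.5 = 44 RPM

44 RPM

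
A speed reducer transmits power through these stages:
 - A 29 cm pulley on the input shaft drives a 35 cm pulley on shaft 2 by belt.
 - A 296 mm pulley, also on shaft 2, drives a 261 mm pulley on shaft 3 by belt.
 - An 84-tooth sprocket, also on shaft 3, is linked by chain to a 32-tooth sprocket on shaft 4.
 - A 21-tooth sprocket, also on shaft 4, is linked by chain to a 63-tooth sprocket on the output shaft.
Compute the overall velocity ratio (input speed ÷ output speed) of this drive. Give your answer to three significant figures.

1.22

Each stage contributes driven/driver: belt 35/29 = 1.2069, belt 261/296 = 0.88176, chain 32/84 = 0.38095, chain 63/21 = 3.
Overall: 1.2069 × 0.88176 × 0.38095 × 3 = 1.2162.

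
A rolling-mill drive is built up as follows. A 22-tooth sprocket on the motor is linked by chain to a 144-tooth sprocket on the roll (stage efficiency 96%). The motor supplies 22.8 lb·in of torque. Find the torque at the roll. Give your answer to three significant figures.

After the chain (144/22): 22.8 × 6.5455 × 0.96 = 143.27 lb·in

143 lb·in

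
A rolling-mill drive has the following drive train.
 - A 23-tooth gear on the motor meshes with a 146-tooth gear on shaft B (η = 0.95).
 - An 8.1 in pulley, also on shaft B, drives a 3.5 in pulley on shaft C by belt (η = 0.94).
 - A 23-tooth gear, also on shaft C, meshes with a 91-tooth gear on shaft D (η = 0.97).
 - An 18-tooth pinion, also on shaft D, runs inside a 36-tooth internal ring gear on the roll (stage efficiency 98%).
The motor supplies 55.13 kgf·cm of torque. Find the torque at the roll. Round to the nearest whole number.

gear mesh 146/23 = 6.3478 → τ = 55.13·6.3478·0.95 = 332.46 kgf·cm
belt 3.5/8.1 = 0.4321 → τ = 332.46·0.4321·0.94 = 135.04 kgf·cm
gear mesh 91/23 = 3.9565 → τ = 135.04·3.9565·0.97 = 518.24 kgf·cm
internal gear 36/18 = 2 → τ = 518.24·2·0.98 = 1015.8 kgf·cm

1016 kgf·cm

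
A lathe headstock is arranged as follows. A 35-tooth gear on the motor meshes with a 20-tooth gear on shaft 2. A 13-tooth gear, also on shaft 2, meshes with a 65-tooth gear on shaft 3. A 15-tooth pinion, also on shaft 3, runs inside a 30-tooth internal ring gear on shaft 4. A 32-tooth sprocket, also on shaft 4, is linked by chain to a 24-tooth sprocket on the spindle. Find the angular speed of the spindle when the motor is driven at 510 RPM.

gear mesh 20/35 = 0.57143 → 510/0.57143 = 892.5 RPM
gear mesh 65/13 = 5 → 892.5/5 = 178.5 RPM
internal gear 30/15 = 2 → 178.5/2 = 89.25 RPM
chain 24/32 = 0.75 → 89.25/0.75 = 119 RPM

119 RPM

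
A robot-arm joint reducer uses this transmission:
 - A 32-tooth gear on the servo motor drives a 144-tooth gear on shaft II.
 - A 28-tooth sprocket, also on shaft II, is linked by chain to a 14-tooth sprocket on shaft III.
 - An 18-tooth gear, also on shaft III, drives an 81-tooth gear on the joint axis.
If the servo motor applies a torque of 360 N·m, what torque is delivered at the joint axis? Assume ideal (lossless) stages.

3645 N·m

Gear mesh: ratio = 144/32 = 4.5; torque at shaft II = 360 × 4.5 = 1620 N·m.
Chain: ratio = 14/28 = 0.5; torque at shaft III = 1620 × 0.5 = 810 N·m.
Gear mesh: ratio = 81/18 = 4.5; torque at the joint axis = 810 × 4.5 = 3645 N·m.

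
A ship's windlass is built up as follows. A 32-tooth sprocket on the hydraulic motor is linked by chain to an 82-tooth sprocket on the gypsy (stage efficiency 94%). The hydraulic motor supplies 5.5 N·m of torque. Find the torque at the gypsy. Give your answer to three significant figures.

13.2 N·m

Chain: ratio = 82/32 = 2.5625; torque at the gypsy = 5.5 × 2.5625 × 0.94 = 13.248 N·m.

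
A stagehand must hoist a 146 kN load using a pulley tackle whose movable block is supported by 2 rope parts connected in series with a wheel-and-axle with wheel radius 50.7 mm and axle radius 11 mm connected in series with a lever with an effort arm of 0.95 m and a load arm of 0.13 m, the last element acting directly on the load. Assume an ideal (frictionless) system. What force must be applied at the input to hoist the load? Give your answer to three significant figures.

Block-and-tackle MA = number of supporting rope parts = 2.
Wheel-and-axle MA = R/r = 50.7/11 = 4.6091.
Lever MA = effort arm / load arm = 0.95/0.13 = 7.3077.
Combined ideal MA = 2 × 4.6091 × 7.3077 = 67.364.
Effort = load / MA = 146 / 67.364 = 2.1673 kN.

2.17 kN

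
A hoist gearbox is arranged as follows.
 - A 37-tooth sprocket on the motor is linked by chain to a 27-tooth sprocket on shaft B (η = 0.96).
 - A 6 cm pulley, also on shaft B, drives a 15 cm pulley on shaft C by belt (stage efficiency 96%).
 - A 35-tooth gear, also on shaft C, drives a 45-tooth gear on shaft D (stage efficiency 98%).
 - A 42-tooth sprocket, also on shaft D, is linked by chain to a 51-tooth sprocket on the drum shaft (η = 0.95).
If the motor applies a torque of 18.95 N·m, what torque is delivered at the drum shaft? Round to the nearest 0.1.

46.3 N·m

Chain: ratio = 27/37 = 0.72973; torque at shaft B = 18.95 × 0.72973 × 0.96 = 13.275 N·m.
Belt: ratio = 15/6 = 2.5; torque at shaft C = 13.275 × 2.5 × 0.96 = 31.861 N·m.
Gear mesh: ratio = 45/35 = 1.2857; torque at shaft D = 31.861 × 1.2857 × 0.98 = 40.144 N·m.
Chain: ratio = 51/42 = 1.2143; torque at the drum shaft = 40.144 × 1.2143 × 0.95 = 46.309 N·m.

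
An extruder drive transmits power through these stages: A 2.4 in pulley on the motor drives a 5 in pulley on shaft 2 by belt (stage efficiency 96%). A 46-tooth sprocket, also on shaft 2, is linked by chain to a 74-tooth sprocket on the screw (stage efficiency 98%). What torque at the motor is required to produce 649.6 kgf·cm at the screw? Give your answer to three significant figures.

206 kgf·cm

Overall ratio R = 2.0833 × 1.6087 = 3.3514; overall efficiency η = 0.96 × 0.98 = 0.9408.
Input torque = output torque / (R × η) = 649.6 / (3.3514 × 0.9408) = 206.02 kgf·cm.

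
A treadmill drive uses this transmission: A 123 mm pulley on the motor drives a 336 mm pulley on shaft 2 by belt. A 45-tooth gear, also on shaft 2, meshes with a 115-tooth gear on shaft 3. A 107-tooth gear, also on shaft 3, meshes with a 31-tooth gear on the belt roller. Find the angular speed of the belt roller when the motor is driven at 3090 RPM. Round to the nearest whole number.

Belt: ratio = 336/123 = 2.7317, so shaft 2 turns at 3090 / 2.7317 = 1131.2 RPM.
Gear mesh: ratio = 115/45 = 2.5556, so shaft 3 turns at 1131.2 / 2.5556 = 442.63 RPM.
Gear mesh: ratio = 31/107 = 0.28972, so the belt roller turns at 442.63 / 0.28972 = 1527.8 RPM.

1528 RPM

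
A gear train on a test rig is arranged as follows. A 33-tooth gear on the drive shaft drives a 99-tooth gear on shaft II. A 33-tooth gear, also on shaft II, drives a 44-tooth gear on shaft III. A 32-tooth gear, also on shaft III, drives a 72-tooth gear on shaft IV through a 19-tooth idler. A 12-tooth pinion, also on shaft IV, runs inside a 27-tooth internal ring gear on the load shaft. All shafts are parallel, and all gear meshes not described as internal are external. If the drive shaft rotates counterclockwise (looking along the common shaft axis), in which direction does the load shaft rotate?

the drive shaft → shaft II: external mesh, 1 reversal → CW.
shaft II → shaft III: external mesh, 1 reversal → CCW.
shaft III → shaft IV: driver → idler → driven is 2 external meshes, 2 reversals → CCW.
shaft IV → the load shaft: internal mesh, same direction → CCW.
4 reversals in total — an even number — so the load shaft turns the same way as the drive shaft.

counterclockwise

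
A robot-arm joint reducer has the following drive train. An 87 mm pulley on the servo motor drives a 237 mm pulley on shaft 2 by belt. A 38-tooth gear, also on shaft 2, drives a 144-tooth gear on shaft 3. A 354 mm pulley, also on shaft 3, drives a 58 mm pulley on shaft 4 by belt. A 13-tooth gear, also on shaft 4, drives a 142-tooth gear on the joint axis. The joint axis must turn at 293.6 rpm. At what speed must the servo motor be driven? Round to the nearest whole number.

5424 rpm

Overall ratio R = 2.7241 × 3.7895 × 0.16384 × 10.923 = 18.475.
Required input speed = output speed × R = 293.6 × 18.475 = 5424.2 rpm.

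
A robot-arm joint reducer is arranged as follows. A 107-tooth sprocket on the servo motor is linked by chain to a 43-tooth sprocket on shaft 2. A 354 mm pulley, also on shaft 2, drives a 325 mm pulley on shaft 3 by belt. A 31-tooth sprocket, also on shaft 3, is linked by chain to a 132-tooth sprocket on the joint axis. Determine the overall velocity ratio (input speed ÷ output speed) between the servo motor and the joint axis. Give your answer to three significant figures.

1.57

Each stage contributes driven/driver: chain 43/107 = 0.40187, belt 325/354 = 0.91808, chain 132/31 = 4.2581.
Overall: 0.40187 × 0.91808 × 4.2581 = 1.571.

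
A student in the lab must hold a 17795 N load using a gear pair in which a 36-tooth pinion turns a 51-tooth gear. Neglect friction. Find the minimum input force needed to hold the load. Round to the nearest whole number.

Gear pair MA = 51/36 = 1.4167.
Effort = load / MA = 17795 / 1.4167 = 12561 N.

12561 N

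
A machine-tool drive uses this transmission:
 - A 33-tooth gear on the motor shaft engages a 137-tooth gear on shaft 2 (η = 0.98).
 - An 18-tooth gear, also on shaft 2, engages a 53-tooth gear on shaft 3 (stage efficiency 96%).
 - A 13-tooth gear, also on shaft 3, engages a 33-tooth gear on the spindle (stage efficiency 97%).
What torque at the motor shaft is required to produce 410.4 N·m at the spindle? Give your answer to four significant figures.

Overall ratio R = 4.1515 × 2.9444 × 2.5385 = 31.03; overall efficiency η = 0.98 × 0.96 × 0.97 = 0.9126.
Input torque = output torque / (R × η) = 410.4 / (31.03 × 0.9126) = 14.493 N·m.

14.49 N·m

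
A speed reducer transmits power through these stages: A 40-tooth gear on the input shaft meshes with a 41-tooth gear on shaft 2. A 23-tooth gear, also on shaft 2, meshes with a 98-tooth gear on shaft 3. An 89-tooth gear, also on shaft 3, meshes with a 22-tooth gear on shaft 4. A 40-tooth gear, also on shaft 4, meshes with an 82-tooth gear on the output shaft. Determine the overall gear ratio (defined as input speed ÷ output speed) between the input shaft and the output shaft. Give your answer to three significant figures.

2.21

Each stage contributes driven/driver: gear mesh 41/40 = 1.025, gear mesh 98/23 = 4.2609, gear mesh 22/89 = 0.24719, gear mesh 82/40 = 2.05.
Overall: 1.025 × 4.2609 × 0.24719 × 2.05 = 2.2131.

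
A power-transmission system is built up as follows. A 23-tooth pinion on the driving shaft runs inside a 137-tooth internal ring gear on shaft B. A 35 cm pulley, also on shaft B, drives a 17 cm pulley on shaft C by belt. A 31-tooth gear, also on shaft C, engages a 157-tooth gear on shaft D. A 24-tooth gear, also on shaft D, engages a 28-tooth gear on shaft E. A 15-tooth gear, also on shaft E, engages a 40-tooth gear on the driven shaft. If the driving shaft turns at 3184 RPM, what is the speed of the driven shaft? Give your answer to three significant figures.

the driving shaft → shaft B (internal gear, 137/23): 3184 ÷ 5.9565 = 534.54 RPM
shaft B → shaft C (belt, 17/35): 534.54 ÷ 0.48571 = 1100.5 RPM
shaft C → shaft D (gear mesh, 157/31): 1100.5 ÷ 5.0645 = 217.3 RPM
shaft D → shaft E (gear mesh, 28/24): 217.3 ÷ 1.1667 = 186.26 RPM
shaft E → the driven shaft (gear mesh, 40/15): 186.26 ÷ 2.6667 = 69.847 RPM

69.8 RPM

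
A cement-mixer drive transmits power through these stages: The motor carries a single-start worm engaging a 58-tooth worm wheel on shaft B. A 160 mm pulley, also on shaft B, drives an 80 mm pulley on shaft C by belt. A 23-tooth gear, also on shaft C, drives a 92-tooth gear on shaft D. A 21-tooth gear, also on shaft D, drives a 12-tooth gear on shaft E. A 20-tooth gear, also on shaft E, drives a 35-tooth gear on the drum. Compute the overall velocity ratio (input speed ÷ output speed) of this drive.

Each stage contributes driven/driver: worm 58/1 = 58, belt 80/160 = 0.5, gear mesh 92/23 = 4, gear mesh 12/21 = 0.57143, gear mesh 35/20 = 1.75.
Overall: 58 × 0.5 × 4 × 0.57143 × 1.75 = 116.

116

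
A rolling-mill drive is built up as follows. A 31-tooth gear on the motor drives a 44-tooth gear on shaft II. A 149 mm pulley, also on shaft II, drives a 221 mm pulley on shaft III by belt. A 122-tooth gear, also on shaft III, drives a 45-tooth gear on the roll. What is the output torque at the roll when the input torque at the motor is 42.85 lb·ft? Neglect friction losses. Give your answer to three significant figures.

33.3 lb·ft

Gear mesh: ratio = 44/31 = 1.4194; torque at shaft II = 42.85 × 1.4194 = 60.819 lb·ft.
Belt: ratio = 221/149 = 1.4832; torque at shaft III = 60.819 × 1.4832 = 90.209 lb·ft.
Gear mesh: ratio = 45/122 = 0.36885; torque at the roll = 90.209 × 0.36885 = 33.274 lb·ft.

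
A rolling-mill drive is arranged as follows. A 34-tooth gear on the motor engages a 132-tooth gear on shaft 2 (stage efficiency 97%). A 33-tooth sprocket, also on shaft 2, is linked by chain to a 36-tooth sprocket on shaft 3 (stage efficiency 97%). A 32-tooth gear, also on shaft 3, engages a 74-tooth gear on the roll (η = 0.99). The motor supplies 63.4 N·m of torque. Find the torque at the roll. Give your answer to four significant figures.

gear mesh 132/34 = 3.8824 → τ = 63.4·3.8824·0.97 = 238.76 N·m
chain 36/33 = 1.0909 → τ = 238.76·1.0909·0.97 = 252.65 N·m
gear mesh 74/32 = 2.3125 → τ = 252.65·2.3125·0.99 = 578.41 N·m

578.4 N·m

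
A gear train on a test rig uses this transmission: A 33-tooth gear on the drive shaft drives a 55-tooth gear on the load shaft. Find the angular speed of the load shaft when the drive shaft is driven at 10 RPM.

6 RPM

the drive shaft → the load shaft (gear mesh, 55/33): 10 ÷ 1.6667 = 6 RPM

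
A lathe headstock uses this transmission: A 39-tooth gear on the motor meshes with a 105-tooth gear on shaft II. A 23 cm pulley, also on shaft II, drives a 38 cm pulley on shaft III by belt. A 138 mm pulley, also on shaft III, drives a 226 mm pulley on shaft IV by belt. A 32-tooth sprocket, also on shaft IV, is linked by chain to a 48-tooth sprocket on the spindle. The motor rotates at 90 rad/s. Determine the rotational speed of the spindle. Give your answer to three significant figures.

8.24 rad/s

gear mesh 105/39 = 2.6923 → 90/2.6923 = 33.429 rad/s
belt 38/23 = 1.6522 → 33.429/1.6522 = 20.233 rad/s
belt 226/138 = 1.6377 → 20.233/1.6377 = 12.355 rad/s
chain 48/32 = 1.5 → 12.355/1.5 = 8.2365 rad/s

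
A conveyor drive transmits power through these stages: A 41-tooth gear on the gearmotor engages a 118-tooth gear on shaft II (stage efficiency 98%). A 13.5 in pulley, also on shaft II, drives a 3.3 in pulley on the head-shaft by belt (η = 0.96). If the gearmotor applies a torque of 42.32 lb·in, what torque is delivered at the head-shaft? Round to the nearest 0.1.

After the gear mesh (118/41): 42.32 × 2.878 × 0.98 = 119.36 lb·in
After the belt (3.3/13.5): 119.36 × 0.24444 × 0.96 = 28.011 lb·in

28.0 lb·in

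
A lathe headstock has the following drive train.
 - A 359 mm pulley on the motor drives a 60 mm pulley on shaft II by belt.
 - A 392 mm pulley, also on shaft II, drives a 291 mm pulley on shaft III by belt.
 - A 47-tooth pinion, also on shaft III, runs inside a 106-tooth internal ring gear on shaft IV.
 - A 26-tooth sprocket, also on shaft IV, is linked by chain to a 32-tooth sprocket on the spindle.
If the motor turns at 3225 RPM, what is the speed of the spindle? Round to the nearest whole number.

Belt: ratio = 60/359 = 0.16713, so shaft II turns at 3225 / 0.16713 = 19296 RPM.
Belt: ratio = 291/392 = 0.74235, so shaft III turns at 19296 / 0.74235 = 25994 RPM.
Internal gear: ratio = 106/47 = 2.2553, so shaft IV turns at 25994 / 2.2553 = 11525 RPM.
Chain: ratio = 32/26 = 1.2308, so the spindle turns at 11525 / 1.2308 = 9364.4 RPM.

9364 RPM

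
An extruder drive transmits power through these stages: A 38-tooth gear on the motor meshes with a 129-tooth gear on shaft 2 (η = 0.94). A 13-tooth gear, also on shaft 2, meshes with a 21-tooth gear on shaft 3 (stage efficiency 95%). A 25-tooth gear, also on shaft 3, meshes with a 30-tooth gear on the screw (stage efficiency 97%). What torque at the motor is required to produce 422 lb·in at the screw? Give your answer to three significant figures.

Overall ratio R = 3.3947 × 1.6154 × 1.2 = 6.5806; overall efficiency η = 0.94 × 0.95 × 0.97 = 0.8662.
Input torque = output torque / (R × η) = 422 / (6.5806 × 0.8662) = 74.033 lb·in.

74.0 lb·in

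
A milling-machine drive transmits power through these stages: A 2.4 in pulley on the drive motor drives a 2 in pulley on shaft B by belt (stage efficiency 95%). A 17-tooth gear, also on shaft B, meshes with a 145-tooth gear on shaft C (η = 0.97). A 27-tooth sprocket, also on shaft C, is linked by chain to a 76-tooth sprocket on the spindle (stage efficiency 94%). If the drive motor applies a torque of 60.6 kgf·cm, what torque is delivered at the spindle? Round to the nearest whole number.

After the belt (2/2.4): 60.6 × 0.83333 × 0.95 = 47.975 kgf·cm
After the gear mesh (145/17): 47.975 × 8.5294 × 0.97 = 396.92 kgf·cm
After the chain (76/27): 396.92 × 2.8148 × 0.94 = 1050.2 kgf·cm

1050 kgf·cm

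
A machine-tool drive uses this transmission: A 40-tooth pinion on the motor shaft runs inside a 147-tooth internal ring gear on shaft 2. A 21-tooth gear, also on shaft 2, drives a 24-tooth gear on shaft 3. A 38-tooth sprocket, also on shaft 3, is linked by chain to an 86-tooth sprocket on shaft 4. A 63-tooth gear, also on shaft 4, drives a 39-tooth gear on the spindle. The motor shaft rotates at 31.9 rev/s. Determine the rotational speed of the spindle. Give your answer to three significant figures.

5.42 rev/s

the motor shaft → shaft 2 (internal gear, 147/40): 31.9 ÷ 3.675 = 8.6803 rev/s
shaft 2 → shaft 3 (gear mesh, 24/21): 8.6803 ÷ 1.1429 = 7.5952 rev/s
shaft 3 → shaft 4 (chain, 86/38): 7.5952 ÷ 2.2632 = 3.356 rev/s
shaft 4 → the spindle (gear mesh, 39/63): 3.356 ÷ 0.61905 = 5.4213 rev/s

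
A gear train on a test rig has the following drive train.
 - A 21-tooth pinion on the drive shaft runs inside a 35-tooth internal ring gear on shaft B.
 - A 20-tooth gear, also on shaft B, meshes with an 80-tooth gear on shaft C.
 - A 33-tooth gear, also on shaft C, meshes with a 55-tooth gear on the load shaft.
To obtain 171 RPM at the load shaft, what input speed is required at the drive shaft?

1900 RPM

Overall ratio R = 1.6667 × 4 × 1.6667 = 11.111.
Required input speed = output speed × R = 171 × 11.111 = 1900 RPM.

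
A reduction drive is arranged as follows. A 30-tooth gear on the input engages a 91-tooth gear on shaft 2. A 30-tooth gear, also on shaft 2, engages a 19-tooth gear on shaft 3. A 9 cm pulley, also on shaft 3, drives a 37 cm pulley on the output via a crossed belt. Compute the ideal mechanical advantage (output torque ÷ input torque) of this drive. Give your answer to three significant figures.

7.90

Each stage contributes driven/driver: gear mesh 91/30 = 3.0333, gear mesh 19/30 = 0.63333, belt 37/9 = 4.1111.
Overall: 3.0333 × 0.63333 × 4.1111 = 7.8979.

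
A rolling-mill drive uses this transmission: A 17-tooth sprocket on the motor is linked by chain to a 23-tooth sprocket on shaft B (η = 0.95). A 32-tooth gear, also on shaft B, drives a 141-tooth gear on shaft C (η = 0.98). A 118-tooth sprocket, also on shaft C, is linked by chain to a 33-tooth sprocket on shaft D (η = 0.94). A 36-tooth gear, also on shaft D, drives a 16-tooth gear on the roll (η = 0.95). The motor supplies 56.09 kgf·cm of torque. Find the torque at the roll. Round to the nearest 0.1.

Chain: ratio = 23/17 = 1.3529; torque at shaft B = 56.09 × 1.3529 × 0.95 = 72.092 kgf·cm.
Gear mesh: ratio = 141/32 = 4.4062; torque at shaft C = 72.092 × 4.4062 × 0.98 = 311.3 kgf·cm.
Chain: ratio = 33/118 = 0.27966; torque at shaft D = 311.3 × 0.27966 × 0.94 = 81.836 kgf·cm.
Gear mesh: ratio = 16/36 = 0.44444; torque at the roll = 81.836 × 0.44444 × 0.95 = 34.553 kgf·cm.

34.6 kgf·cm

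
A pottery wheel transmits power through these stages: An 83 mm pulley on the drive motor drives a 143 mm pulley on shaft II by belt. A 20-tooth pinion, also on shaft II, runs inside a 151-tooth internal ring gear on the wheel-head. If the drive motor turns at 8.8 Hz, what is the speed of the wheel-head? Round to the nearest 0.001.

0.677 Hz

the drive motor → shaft II (belt, 143/83): 8.8 ÷ 1.7229 = 5.1077 Hz
shaft II → the wheel-head (internal gear, 151/20): 5.1077 ÷ 7.55 = 0.67652 Hz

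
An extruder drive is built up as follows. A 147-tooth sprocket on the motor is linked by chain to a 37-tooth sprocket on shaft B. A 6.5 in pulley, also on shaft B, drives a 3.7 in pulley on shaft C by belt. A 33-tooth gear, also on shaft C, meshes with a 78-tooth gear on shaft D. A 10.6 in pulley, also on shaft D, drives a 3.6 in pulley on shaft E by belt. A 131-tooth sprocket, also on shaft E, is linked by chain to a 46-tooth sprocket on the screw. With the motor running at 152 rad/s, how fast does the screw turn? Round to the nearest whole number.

3764 rad/s

chain 37/147 = 0.2517 → 152/0.2517 = 603.89 rad/s
belt 3.7/6.5 = 0.56923 → 603.89/0.56923 = 1060.9 rad/s
gear mesh 78/33 = 2.3636 → 1060.9/2.3636 = 448.84 rad/s
belt 3.6/10.6 = 0.33962 → 448.84/0.33962 = 1321.6 rad/s
chain 46/131 = 0.35115 → 1321.6/0.35115 = 3763.6 rad/s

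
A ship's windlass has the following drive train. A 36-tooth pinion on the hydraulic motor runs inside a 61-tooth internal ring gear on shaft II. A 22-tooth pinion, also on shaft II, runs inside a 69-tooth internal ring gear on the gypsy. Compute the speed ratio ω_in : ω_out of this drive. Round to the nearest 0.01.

Each stage contributes driven/driver: internal gear 61/36 = 1.6944, internal gear 69/22 = 3.1364.
Overall: 1.6944 × 3.1364 = 5.3144.

5.31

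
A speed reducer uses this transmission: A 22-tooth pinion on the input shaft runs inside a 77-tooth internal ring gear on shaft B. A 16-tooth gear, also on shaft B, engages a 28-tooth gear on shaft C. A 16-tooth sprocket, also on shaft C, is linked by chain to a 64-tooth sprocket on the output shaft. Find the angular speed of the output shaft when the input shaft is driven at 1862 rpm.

76 rpm

the input shaft → shaft B (internal gear, 77/22): 1862 ÷ 3.5 = 532 rpm
shaft B → shaft C (gear mesh, 28/16): 532 ÷ 1.75 = 304 rpm
shaft C → the output shaft (chain, 64/16): 304 ÷ 4 = 76 rpm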